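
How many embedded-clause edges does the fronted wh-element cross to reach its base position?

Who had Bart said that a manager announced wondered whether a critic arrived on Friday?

"who" is extracted from the subject of "wondered".
Boundaries crossed, outermost first: [that], [Ø] — 2 in total.

2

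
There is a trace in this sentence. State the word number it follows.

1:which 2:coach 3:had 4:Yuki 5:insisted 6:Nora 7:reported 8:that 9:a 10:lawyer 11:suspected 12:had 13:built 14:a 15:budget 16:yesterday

The displaced element is "which coach" (word 2).
It is linked across 3 clause boundaries (Ø → that → Ø).
It functions as the subject of "built", so the gap sits immediately after word 11 ("suspected").
Base order: Yuki had insisted Nora reported that a lawyer suspected that which coach had built a budget yesterday.

11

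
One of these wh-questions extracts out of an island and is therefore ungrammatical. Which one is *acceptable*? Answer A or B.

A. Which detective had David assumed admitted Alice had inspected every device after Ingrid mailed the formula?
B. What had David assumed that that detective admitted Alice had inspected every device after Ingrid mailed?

In B, the wh-phrase is extracted from inside an adjunct island (introduced by "after"), which blocks movement.
In A, the extraction path crosses only that-complement boundaries, which are transparent.
So A is grammatical.

A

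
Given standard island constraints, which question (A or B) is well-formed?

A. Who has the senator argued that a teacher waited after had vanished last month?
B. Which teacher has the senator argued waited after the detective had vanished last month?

In A, the wh-phrase is extracted from inside an adjunct island (introduced by "after"), which blocks movement.
In B, the extraction path crosses only that-complement boundaries, which are transparent.
So B is grammatical.

B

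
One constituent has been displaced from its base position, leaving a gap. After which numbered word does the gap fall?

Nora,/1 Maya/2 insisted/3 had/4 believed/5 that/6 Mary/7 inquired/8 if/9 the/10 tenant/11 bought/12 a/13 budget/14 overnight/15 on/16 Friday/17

The displaced element is "Nora" (word 1).
It is linked across 1 clause boundary (Ø).
It functions as the subject of "believed", so the gap sits immediately after word 3 ("insisted").
Base order: Maya insisted that Nora had believed that Mary inquired if the tenant bought a budget overnight on Friday.

3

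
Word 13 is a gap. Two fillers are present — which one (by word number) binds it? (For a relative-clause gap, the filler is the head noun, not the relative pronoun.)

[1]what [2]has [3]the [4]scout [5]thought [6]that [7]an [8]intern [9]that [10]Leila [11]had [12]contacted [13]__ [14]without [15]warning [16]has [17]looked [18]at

The marked gap is inside the relative clause, the direct object of "contacted".
Its filler is the head noun "intern" (via "that"), at word 8.
(The other dependency links word 1 to a gap after word 18.)

8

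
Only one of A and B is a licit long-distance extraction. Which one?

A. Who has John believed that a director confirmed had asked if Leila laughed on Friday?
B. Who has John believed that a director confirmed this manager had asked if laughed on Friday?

A

In B, the wh-phrase is extracted from inside a wh-island (introduced by "if"), which blocks movement.
In A, the extraction path crosses only that-complement boundaries, which are transparent.
So A is grammatical.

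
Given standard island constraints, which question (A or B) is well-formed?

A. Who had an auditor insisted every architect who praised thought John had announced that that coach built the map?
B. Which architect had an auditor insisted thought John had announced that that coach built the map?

In A, the wh-phrase is extracted from inside a complex-NP island (relative clause) (introduced by "who"), which blocks movement.
In B, the extraction path crosses only that-complement boundaries, which are transparent.
So B is grammatical.

B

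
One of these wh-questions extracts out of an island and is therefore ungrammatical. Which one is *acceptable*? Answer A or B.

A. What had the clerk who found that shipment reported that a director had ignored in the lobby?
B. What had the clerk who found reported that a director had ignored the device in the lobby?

A

In B, the wh-phrase is extracted from inside a complex-NP island (relative clause) (introduced by "who"), which blocks movement.
In A, the extraction path crosses only that-complement boundaries, which are transparent.
So A is grammatical.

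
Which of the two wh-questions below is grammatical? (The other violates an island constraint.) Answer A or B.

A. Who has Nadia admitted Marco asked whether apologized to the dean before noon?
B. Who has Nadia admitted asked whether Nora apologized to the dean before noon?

B

In A, the wh-phrase is extracted from inside a wh-island (introduced by "whether"), which blocks movement.
In B, the extraction path crosses only that-complement boundaries, which are transparent.
So B is grammatical.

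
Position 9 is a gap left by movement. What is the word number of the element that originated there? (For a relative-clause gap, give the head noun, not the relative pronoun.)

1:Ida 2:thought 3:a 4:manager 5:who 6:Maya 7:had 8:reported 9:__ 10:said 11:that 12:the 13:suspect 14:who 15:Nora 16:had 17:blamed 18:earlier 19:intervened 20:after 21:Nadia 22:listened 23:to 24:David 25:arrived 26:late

The gap at 9 is the subject of "said", inside a relative clause.
The relative pronoun is "who" (word 5); it is bound by the head noun immediately before it.
Its filler is the head noun "manager", at word 4.

4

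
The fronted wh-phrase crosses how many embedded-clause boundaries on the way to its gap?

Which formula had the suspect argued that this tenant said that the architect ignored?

2

"which formula" is extracted from the object of "ignored".
Boundaries crossed, outermost first: [that], [that] — 2 in total.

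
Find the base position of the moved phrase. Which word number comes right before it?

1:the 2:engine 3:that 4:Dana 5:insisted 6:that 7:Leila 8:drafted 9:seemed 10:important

The displaced element is "the engine" (word 2).
It is linked across 1 clause boundary (that).
It functions as the direct object of "drafted", so the gap sits immediately after word 8 ("drafted").
Base order: Dana insisted that Leila drafted the engine.

8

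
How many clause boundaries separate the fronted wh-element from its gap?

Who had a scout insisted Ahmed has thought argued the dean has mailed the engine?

"who" is extracted from the subject of "argued".
Boundaries crossed, outermost first: [Ø], [Ø] — 2 in total.

2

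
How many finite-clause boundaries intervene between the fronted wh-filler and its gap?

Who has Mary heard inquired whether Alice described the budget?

"who" is extracted from the subject of "inquired".
Boundaries crossed, outermost first: [Ø] — 1 in total.

1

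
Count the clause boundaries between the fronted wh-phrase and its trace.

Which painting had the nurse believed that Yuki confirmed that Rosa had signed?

2

"which painting" is extracted from the object of "signed".
Boundaries crossed, outermost first: [that], [that] — 2 in total.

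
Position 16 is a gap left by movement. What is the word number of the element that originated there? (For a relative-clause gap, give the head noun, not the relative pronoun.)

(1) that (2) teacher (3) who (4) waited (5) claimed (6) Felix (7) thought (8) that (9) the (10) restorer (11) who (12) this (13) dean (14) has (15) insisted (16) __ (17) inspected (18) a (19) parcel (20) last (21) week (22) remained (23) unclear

The gap at 16 is the subject of "inspected", inside a relative clause.
The relative pronoun is "who" (word 11); it is bound by the head noun immediately before it.
Its filler is the head noun "restorer", at word 10.

10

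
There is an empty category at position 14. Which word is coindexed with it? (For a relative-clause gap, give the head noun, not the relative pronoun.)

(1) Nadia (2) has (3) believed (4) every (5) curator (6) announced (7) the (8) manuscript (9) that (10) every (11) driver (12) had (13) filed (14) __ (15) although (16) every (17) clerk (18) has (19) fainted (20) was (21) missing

The gap at 14 is the object of "filed", inside a relative clause.
The relative pronoun is "that" (word 9); it is bound by the head noun immediately before it.
Its filler is the head noun "manuscript", at word 8.

8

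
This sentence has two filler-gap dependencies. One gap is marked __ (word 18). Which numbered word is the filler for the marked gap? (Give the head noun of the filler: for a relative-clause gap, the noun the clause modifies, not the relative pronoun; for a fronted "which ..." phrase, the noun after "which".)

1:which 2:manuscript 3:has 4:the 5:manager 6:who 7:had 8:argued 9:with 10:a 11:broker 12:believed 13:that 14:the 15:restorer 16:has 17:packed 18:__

The marked gap is the direct object of "packed".
Its filler is the fronted wh-phrase "which manuscript", at word 2.
(The other dependency links word 5 to a gap after word 6.)

2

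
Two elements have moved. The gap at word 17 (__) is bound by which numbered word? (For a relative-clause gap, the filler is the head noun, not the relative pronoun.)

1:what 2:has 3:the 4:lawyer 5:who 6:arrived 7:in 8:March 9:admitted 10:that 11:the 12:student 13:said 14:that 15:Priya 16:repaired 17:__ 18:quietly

The marked gap is the direct object of "repaired".
Its filler is the fronted wh-phrase "what", at word 1.
(The other dependency links word 4 to a gap after word 5.)

1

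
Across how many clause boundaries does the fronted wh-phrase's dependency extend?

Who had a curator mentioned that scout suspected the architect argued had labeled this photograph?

3

"who" is extracted from the subject of "labeled".
Boundaries crossed, outermost first: [Ø], [Ø], [Ø] — 3 in total.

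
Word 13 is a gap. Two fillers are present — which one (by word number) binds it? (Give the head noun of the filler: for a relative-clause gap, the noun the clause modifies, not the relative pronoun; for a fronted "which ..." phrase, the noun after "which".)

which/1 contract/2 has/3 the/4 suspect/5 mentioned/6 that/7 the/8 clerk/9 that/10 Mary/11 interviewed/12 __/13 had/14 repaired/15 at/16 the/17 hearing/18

The marked gap is inside the relative clause, the direct object of "interviewed".
Its filler is the head noun "clerk" (via "that"), at word 9.
(The other dependency links word 2 to a gap after word 15.)

9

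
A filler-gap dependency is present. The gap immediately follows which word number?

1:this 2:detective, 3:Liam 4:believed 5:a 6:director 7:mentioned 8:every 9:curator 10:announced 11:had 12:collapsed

10

The displaced element is "this detective" (word 2).
It is linked across 3 clause boundaries (Ø → Ø → Ø).
It functions as the subject of "collapsed", so the gap sits immediately after word 10 ("announced").
Base order: Liam believed a director mentioned every curator announced that this detective had collapsed.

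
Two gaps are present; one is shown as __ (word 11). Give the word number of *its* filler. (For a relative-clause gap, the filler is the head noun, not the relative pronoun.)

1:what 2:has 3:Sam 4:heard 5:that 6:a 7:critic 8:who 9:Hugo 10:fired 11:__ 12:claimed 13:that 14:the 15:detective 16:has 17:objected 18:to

7

The marked gap is inside the relative clause, the direct object of "fired".
Its filler is the head noun "critic" (via "who"), at word 7.
(The other dependency links word 1 to a gap after word 18.)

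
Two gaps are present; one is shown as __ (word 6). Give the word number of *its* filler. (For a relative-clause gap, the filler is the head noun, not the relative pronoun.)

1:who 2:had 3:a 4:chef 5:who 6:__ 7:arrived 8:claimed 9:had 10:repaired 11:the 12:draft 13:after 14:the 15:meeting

The marked gap is inside the relative clause, the subject of "arrived".
Its filler is the head noun "chef" (via "who"), at word 4.
(The other dependency links word 1 to a gap after word 8.)

4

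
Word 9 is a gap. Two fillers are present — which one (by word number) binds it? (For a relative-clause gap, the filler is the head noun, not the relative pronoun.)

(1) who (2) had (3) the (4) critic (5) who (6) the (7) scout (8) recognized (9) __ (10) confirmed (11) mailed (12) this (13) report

The marked gap is inside the relative clause, the direct object of "recognized".
Its filler is the head noun "critic" (via "who"), at word 4.
(The other dependency links word 1 to a gap after word 10.)

4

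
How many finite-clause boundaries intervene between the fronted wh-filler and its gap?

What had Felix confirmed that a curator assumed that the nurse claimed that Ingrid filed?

"what" is extracted from the object of "filed".
Boundaries crossed, outermost first: [that], [that], [that] — 3 in total.

3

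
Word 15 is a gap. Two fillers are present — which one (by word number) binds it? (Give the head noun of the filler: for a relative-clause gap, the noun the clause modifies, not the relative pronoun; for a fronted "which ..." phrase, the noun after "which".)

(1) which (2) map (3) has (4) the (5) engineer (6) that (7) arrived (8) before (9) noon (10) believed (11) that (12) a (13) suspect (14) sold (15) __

2

The marked gap is the direct object of "sold".
Its filler is the fronted wh-phrase "which map", at word 2.
(The other dependency links word 5 to a gap after word 6.)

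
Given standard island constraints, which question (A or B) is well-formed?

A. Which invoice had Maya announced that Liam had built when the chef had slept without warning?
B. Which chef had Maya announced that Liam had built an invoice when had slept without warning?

A

In B, the wh-phrase is extracted from inside an adjunct island (introduced by "when"), which blocks movement.
In A, the extraction path crosses only that-complement boundaries, which are transparent.
So A is grammatical.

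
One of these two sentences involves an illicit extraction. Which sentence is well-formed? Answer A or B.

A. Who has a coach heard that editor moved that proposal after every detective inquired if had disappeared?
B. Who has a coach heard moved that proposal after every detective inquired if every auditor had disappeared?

B

In A, the wh-phrase is extracted from inside an adjunct island (introduced by "after"), which blocks movement.
In B, the extraction path crosses only that-complement boundaries, which are transparent.
So B is grammatical.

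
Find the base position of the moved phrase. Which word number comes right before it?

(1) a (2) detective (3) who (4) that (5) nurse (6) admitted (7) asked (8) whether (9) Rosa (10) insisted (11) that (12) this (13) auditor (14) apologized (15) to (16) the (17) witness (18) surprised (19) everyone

6

The displaced element is "a detective" (word 2).
It is linked across 1 clause boundary (Ø).
It functions as the subject of "asked", so the gap sits immediately after word 6 ("admitted").
Base order: That nurse admitted a detective asked whether Rosa insisted that this auditor apologized to the witness.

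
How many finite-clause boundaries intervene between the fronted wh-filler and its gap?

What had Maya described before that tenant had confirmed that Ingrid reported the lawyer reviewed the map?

"what" originates inside the matrix clause — no clause boundary is crossed.

0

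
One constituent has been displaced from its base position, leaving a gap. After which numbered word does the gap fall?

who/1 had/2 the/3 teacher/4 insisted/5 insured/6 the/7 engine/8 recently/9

5

The displaced element is "who" (word 1).
It is linked across 1 clause boundary (Ø).
It functions as the subject of "insured", so the gap sits immediately after word 5 ("insisted").
Base order: The teacher had insisted that who insured the engine recently.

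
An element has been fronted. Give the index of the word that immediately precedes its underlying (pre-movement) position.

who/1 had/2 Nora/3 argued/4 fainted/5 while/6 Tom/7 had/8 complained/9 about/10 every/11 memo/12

4

The displaced element is "who" (word 1).
It is linked across 1 clause boundary (Ø).
It functions as the subject of "fainted", so the gap sits immediately after word 4 ("argued").
Base order: Nora had argued who fainted while Tom had complained about every memo.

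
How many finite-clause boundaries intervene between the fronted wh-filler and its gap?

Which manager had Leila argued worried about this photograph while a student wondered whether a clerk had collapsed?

1

"which manager" is extracted from the subject of "worried".
Boundaries crossed, outermost first: [Ø] — 1 in total.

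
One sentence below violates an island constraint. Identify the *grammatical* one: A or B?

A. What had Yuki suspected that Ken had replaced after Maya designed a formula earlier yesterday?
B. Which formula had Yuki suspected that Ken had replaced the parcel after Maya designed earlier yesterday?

In B, the wh-phrase is extracted from inside an adjunct island (introduced by "after"), which blocks movement.
In A, the extraction path crosses only that-complement boundaries, which are transparent.
So A is grammatical.

A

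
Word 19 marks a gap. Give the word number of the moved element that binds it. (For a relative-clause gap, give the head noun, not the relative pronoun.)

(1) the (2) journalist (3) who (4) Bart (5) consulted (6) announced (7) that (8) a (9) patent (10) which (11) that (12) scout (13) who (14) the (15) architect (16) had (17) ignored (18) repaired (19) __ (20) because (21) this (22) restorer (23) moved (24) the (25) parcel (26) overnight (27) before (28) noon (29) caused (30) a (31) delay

The gap at 19 is the object of "repaired", inside a relative clause.
The relative pronoun is "which" (word 10); it is bound by the head noun immediately before it.
Its filler is the head noun "patent", at word 9.

9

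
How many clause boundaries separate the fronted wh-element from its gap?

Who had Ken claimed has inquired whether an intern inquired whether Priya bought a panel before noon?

1

"who" is extracted from the subject of "inquired".
Boundaries crossed, outermost first: [Ø] — 1 in total.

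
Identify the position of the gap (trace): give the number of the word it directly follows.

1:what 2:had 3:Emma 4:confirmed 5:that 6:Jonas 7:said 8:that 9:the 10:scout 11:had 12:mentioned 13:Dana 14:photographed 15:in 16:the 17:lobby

14

The displaced element is "what" (word 1).
It is linked across 3 clause boundaries (that → that → Ø).
It functions as the direct object of "photographed", so the gap sits immediately after word 14 ("photographed").
Base order: Emma had confirmed that Jonas said that the scout had mentioned Dana photographed what in the lobby.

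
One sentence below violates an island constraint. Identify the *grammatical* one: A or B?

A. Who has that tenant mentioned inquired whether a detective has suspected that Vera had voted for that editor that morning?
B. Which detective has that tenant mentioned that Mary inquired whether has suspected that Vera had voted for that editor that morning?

A

In B, the wh-phrase is extracted from inside a wh-island (introduced by "whether"), which blocks movement.
In A, the extraction path crosses only that-complement boundaries, which are transparent.
So A is grammatical.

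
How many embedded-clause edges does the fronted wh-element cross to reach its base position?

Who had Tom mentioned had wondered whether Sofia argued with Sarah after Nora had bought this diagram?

1

"who" is extracted from the subject of "wondered".
Boundaries crossed, outermost first: [Ø] — 1 in total.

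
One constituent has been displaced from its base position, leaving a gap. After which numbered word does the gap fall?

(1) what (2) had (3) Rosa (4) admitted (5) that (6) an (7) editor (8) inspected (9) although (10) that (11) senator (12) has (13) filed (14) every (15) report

The displaced element is "what" (word 1).
It is linked across 1 clause boundary (that).
It functions as the direct object of "inspected", so the gap sits immediately after word 8 ("inspected").
Base order: Rosa had admitted that an editor inspected what although that senator has filed every report.

8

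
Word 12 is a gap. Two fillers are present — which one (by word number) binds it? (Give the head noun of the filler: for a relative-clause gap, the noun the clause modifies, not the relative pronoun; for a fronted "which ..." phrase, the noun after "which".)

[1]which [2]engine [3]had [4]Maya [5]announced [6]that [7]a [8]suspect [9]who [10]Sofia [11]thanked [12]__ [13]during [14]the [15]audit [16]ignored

The marked gap is inside the relative clause, the direct object of "thanked".
Its filler is the head noun "suspect" (via "who"), at word 8.
(The other dependency links word 2 to a gap after word 16.)

8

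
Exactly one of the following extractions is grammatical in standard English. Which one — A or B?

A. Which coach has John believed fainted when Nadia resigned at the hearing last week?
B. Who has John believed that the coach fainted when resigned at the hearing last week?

In B, the wh-phrase is extracted from inside an adjunct island (introduced by "when"), which blocks movement.
In A, the extraction path crosses only that-complement boundaries, which are transparent.
So A is grammatical.

A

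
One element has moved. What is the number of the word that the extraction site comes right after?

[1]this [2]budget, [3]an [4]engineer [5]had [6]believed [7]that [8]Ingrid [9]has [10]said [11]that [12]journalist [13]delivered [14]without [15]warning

13

The displaced element is "this budget" (word 2).
It is linked across 2 clause boundaries (that → Ø).
It functions as the direct object of "delivered", so the gap sits immediately after word 13 ("delivered").
Base order: An engineer had believed that Ingrid has said that journalist delivered this budget without warning.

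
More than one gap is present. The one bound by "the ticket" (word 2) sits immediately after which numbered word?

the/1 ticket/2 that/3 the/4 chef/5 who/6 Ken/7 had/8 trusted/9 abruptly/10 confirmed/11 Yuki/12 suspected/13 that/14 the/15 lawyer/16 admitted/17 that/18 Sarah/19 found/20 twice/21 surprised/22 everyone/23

The displaced element is "the ticket" (word 2).
It is linked across 3 clause boundaries (Ø → that → that).
It functions as the direct object of "found", so the gap sits immediately after word 20 ("found").
Base order: The chef who Ken had trusted abruptly confirmed Yuki suspected that the lawyer admitted that Sarah found the ticket twice.

20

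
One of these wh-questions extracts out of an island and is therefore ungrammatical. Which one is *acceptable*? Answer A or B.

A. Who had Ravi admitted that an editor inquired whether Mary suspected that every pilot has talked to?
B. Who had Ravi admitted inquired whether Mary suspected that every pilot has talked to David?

B

In A, the wh-phrase is extracted from inside a wh-island (introduced by "whether"), which blocks movement.
In B, the extraction path crosses only that-complement boundaries, which are transparent.
So B is grammatical.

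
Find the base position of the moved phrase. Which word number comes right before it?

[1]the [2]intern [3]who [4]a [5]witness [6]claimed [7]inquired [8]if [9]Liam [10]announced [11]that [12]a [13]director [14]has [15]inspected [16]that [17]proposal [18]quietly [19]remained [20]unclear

6

The displaced element is "the intern" (word 2).
It is linked across 1 clause boundary (Ø).
It functions as the subject of "inquired", so the gap sits immediately after word 6 ("claimed").
Base order: A witness claimed that the intern inquired if Liam announced that a director has inspected that proposal quietly.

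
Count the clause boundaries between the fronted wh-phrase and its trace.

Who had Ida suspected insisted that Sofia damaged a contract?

"who" is extracted from the subject of "insisted".
Boundaries crossed, outermost first: [Ø] — 1 in total.

1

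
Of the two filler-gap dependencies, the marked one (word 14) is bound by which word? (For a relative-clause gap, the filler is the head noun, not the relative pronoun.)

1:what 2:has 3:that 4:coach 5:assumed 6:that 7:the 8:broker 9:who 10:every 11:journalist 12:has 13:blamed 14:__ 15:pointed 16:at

8

The marked gap is inside the relative clause, the direct object of "blamed".
Its filler is the head noun "broker" (via "who"), at word 8.
(The other dependency links word 1 to a gap after word 16.)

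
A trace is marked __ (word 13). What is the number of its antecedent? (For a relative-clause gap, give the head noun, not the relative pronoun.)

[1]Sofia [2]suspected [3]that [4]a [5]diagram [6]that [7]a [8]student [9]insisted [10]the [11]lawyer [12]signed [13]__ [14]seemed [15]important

5

The gap at 13 is the object of "signed", inside a relative clause.
The relative pronoun is "that" (word 6); it is bound by the head noun immediately before it.
Its filler is the head noun "diagram", at word 5.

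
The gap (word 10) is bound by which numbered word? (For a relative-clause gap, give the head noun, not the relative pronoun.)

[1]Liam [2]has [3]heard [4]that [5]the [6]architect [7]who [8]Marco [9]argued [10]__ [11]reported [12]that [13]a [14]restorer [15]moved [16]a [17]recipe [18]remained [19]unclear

The gap at 10 is the subject of "reported", inside a relative clause.
The relative pronoun is "who" (word 7); it is bound by the head noun immediately before it.
Its filler is the head noun "architect", at word 6.

6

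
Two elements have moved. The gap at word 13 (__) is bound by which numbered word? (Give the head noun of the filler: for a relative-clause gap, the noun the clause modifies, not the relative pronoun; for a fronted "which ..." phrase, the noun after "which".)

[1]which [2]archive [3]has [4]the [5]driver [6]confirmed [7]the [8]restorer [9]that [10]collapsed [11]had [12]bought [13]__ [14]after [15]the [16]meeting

2

The marked gap is the direct object of "bought".
Its filler is the fronted wh-phrase "which archive", at word 2.
(The other dependency links word 8 to a gap after word 9.)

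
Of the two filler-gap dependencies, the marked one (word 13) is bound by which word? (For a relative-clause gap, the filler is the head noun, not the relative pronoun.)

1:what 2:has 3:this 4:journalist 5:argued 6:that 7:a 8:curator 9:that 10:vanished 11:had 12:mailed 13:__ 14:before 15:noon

The marked gap is the direct object of "mailed".
Its filler is the fronted wh-phrase "what", at word 1.
(The other dependency links word 8 to a gap after word 9.)

1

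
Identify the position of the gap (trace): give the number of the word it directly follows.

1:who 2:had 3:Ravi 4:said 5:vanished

4

The displaced element is "who" (word 1).
It is linked across 1 clause boundary (Ø).
It functions as the subject of "vanished", so the gap sits immediately after word 4 ("said").
Base order: Ravi had said that who vanished.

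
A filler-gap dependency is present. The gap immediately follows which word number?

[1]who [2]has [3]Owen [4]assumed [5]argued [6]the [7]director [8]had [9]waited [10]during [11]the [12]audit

The displaced element is "who" (word 1).
It is linked across 1 clause boundary (Ø).
It functions as the subject of "argued", so the gap sits immediately after word 4 ("assumed").
Base order: Owen has assumed that who argued the director had waited during the audit.

4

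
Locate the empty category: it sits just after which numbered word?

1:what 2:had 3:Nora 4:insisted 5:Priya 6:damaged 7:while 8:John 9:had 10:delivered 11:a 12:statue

The displaced element is "what" (word 1).
It is linked across 1 clause boundary (Ø).
It functions as the direct object of "damaged", so the gap sits immediately after word 6 ("damaged").
Base order: Nora had insisted Priya damaged what while John had delivered a statue.

6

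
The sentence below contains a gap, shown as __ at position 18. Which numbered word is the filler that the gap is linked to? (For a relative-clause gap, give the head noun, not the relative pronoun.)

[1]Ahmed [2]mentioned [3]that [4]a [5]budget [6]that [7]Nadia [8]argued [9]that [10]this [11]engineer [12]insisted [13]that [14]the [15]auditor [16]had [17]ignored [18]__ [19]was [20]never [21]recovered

5

The gap at 18 is the object of "ignored", inside a relative clause.
The relative pronoun is "that" (word 6); it is bound by the head noun immediately before it.
Its filler is the head noun "budget", at word 5.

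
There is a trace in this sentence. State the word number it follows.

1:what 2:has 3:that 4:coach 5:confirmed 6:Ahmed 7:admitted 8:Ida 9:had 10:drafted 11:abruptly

The displaced element is "what" (word 1).
It is linked across 2 clause boundaries (Ø → Ø).
It functions as the direct object of "drafted", so the gap sits immediately after word 10 ("drafted").
Base order: That coach has confirmed Ahmed admitted Ida had drafted what abruptly.

10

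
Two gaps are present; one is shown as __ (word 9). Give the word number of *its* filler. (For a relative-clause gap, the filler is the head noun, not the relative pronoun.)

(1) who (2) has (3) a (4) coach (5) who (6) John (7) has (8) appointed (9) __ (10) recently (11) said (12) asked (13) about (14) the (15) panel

4

The marked gap is inside the relative clause, the direct object of "appointed".
Its filler is the head noun "coach" (via "who"), at word 4.
(The other dependency links word 1 to a gap after word 11.)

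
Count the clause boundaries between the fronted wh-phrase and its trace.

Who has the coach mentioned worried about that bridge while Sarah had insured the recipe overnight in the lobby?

1

"who" is extracted from the subject of "worried".
Boundaries crossed, outermost first: [Ø] — 1 in total.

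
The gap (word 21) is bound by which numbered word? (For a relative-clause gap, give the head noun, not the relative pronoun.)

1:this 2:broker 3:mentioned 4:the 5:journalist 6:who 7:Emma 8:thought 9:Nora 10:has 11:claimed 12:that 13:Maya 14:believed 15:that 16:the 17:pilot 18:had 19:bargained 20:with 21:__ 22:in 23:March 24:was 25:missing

The gap at 21 is the prepositional object of "bargained", inside a relative clause.
The relative pronoun is "who" (word 6); it is bound by the head noun immediately before it.
Its filler is the head noun "journalist", at word 5.

5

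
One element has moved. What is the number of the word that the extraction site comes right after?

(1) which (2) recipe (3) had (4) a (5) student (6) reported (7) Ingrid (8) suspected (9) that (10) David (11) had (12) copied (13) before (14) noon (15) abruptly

12

The displaced element is "which recipe" (word 2).
It is linked across 2 clause boundaries (Ø → that).
It functions as the direct object of "copied", so the gap sits immediately after word 12 ("copied").
Base order: A student had reported Ingrid suspected that David had copied which recipe before noon abruptly.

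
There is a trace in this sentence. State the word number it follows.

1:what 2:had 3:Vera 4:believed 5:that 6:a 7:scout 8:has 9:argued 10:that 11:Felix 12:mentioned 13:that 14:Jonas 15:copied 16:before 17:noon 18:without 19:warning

15

The displaced element is "what" (word 1).
It is linked across 3 clause boundaries (that → that → that).
It functions as the direct object of "copied", so the gap sits immediately after word 15 ("copied").
Base order: Vera had believed that a scout has argued that Felix mentioned that Jonas copied what before noon without warning.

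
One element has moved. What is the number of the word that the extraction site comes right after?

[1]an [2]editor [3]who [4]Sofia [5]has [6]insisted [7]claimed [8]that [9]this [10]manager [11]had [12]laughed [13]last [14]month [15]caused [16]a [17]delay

6

The displaced element is "an editor" (word 2).
It is linked across 1 clause boundary (Ø).
It functions as the subject of "claimed", so the gap sits immediately after word 6 ("insisted").
Base order: Sofia has insisted that an editor claimed that this manager had laughed last month.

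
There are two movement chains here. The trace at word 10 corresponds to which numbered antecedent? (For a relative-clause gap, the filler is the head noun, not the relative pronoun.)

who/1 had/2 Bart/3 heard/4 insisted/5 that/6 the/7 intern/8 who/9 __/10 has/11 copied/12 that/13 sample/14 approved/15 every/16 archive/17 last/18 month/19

The marked gap is inside the relative clause, the subject of "copied".
Its filler is the head noun "intern" (via "who"), at word 8.
(The other dependency links word 1 to a gap after word 4.)

8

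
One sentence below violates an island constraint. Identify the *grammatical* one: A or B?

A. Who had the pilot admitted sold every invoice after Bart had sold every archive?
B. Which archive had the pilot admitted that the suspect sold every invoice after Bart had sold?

In B, the wh-phrase is extracted from inside an adjunct island (introduced by "after"), which blocks movement.
In A, the extraction path crosses only that-complement boundaries, which are transparent.
So A is grammatical.

A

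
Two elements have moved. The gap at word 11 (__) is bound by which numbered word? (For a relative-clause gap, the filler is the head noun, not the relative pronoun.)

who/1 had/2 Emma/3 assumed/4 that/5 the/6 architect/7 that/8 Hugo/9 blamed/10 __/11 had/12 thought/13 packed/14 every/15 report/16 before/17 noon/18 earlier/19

7

The marked gap is inside the relative clause, the direct object of "blamed".
Its filler is the head noun "architect" (via "that"), at word 7.
(The other dependency links word 1 to a gap after word 13.)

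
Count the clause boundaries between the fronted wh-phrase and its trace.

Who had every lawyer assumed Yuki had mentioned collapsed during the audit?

"who" is extracted from the subject of "collapsed".
Boundaries crossed, outermost first: [Ø], [Ø] — 2 in total.

2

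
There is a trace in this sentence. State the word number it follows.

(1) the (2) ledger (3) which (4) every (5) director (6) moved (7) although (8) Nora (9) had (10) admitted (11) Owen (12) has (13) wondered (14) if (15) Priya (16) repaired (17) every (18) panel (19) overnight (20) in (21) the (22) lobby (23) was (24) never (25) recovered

The displaced element is "the ledger" (word 2).
It functions as the direct object of "moved", so the gap sits immediately after word 6 ("moved").
Base order: Every director moved the ledger although Nora had admitted Owen has wondered if Priya repaired every panel overnight in the lobby.

6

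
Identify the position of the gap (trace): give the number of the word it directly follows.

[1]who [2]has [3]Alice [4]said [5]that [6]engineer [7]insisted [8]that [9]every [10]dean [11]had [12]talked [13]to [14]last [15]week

The displaced element is "who" (word 1).
It is linked across 2 clause boundaries (Ø → that).
It functions as the object of the preposition "to" of "talked", so the gap sits immediately after word 13 ("to").
Base order: Alice has said that engineer insisted that every dean had talked to who last week.

13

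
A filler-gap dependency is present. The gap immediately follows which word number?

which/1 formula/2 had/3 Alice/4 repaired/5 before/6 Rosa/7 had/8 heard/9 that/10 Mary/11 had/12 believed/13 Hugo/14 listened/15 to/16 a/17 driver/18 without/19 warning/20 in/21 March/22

5

The displaced element is "which formula" (word 2).
It functions as the direct object of "repaired", so the gap sits immediately after word 5 ("repaired").
Base order: Alice had repaired which formula before Rosa had heard that Mary had believed Hugo listened to a driver without warning in March.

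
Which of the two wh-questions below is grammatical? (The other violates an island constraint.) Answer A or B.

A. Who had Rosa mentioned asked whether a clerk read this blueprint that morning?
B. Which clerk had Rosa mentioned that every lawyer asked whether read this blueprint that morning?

A

In B, the wh-phrase is extracted from inside a wh-island (introduced by "whether"), which blocks movement.
In A, the extraction path crosses only that-complement boundaries, which are transparent.
So A is grammatical.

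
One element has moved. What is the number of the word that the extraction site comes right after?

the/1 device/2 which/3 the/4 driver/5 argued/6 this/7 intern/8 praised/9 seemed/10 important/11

The displaced element is "the device" (word 2).
It is linked across 1 clause boundary (Ø).
It functions as the direct object of "praised", so the gap sits immediately after word 9 ("praised").
Base order: The driver argued this intern praised the device.

9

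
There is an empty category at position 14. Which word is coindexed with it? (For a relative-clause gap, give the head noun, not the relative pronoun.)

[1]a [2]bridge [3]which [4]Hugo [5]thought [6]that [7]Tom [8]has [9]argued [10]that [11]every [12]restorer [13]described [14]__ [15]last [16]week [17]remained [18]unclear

The gap at 14 is the object of "described", inside a relative clause.
The relative pronoun is "which" (word 3); it is bound by the head noun immediately before it.
Its filler is the head noun "bridge", at word 2.

2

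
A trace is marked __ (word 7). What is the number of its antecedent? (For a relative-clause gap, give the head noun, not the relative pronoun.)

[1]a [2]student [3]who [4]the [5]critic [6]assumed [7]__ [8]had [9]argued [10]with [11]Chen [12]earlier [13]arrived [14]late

The gap at 7 is the subject of "argued", inside a relative clause.
The relative pronoun is "who" (word 3); it is bound by the head noun immediately before it.
Its filler is the head noun "student", at word 2.

2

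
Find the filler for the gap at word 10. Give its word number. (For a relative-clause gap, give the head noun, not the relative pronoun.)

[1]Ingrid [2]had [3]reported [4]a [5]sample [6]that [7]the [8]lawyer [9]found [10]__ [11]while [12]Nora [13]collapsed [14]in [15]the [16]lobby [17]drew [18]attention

The gap at 10 is the object of "found", inside a relative clause.
The relative pronoun is "that" (word 6); it is bound by the head noun immediately before it.
Its filler is the head noun "sample", at word 5.

5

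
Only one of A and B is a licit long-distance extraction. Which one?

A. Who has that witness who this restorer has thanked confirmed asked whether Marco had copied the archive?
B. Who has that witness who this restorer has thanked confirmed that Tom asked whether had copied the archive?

In B, the wh-phrase is extracted from inside a wh-island (introduced by "whether"), which blocks movement.
In A, the extraction path crosses only that-complement boundaries, which are transparent.
So A is grammatical.

A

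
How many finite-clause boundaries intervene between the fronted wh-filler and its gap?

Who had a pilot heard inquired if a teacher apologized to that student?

1

"who" is extracted from the subject of "inquired".
Boundaries crossed, outermost first: [Ø] — 1 in total.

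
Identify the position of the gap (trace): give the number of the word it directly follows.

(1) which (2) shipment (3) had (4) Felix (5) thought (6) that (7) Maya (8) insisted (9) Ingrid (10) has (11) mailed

11

The displaced element is "which shipment" (word 2).
It is linked across 2 clause boundaries (that → Ø).
It functions as the direct object of "mailed", so the gap sits immediately after word 11 ("mailed").
Base order: Felix had thought that Maya insisted Ingrid has mailed which shipment.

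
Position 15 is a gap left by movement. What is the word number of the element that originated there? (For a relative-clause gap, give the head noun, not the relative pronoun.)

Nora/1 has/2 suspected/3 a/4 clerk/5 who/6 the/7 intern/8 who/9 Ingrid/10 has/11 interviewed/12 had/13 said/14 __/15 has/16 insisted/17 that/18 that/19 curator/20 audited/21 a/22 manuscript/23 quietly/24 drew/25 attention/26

5

The gap at 15 is the subject of "insisted", inside a relative clause.
The relative pronoun is "who" (word 6); it is bound by the head noun immediately before it.
Its filler is the head noun "clerk", at word 5.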